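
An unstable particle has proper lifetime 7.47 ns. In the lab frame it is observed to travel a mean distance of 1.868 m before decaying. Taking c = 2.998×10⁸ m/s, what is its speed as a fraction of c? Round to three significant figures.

Let x = d/(cτ) = 1.868 m / (2.998×10⁸ m/s × 7.470×10^-9 s) = 0.83411. Since d = βγcτ, x = βγ = β/√(1−β²).
Solving: β² = x²/(1+x²) = 0.695739/1.695739 = 0.410287, so β = 0.641.

0.641c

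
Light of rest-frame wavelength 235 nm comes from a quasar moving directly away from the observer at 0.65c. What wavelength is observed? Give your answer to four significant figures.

510.2 nm

Relativistic Doppler for wavelength: λ_obs = λ_src · √((1+β)/(1−β)).
With β = 0.65: factor = √(1.65/0.35) = 2.1712.
λ_obs = 235 × 2.1712 = 510.2 nm.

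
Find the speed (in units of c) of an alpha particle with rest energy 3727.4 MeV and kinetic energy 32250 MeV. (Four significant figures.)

K = (γ−1)mc², so γ = 1 + 32250/3727.4 = 9.6521.
Then v/c = √(1 − γ⁻²) = √(1 − 0.0107339) = √0.9892661 = 0.9946.

0.9946c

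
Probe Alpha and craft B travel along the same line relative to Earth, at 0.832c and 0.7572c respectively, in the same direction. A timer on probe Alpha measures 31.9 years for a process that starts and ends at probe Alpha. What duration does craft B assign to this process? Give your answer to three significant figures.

Speed of probe Alpha in craft B's frame: u = (v_A − v_B)/(1 − v_A v_B/c²) = (0.832 − 0.7572)/(1 − 0.832×0.7572) = 0.0748/0.3700096 = 0.20216; |u| = 0.20216c.
γ for this relative speed: γ = 1/√(1 − 0.0408687) = 1.0211.
Probe Alpha's interval is proper; time dilation gives Δt_B = γΔτ = 1.0211 × 31.9 years = 32.6 years.

32.6 years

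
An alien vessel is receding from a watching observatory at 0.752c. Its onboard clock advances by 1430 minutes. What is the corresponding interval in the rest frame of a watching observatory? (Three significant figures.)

2170 minutes

With β = 0.752, γ = 1/√(1 − 0.752²) = 1/√0.434496 = 1.5171.
Time dilation: Δt = γ·Δτ = 1.5171 × 1430 = 2170 minutes.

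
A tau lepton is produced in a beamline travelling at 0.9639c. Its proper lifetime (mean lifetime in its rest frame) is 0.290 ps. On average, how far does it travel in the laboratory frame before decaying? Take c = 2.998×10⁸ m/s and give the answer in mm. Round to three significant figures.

With β = 0.9639, γ = 1/√(1 − 0.9639²) = 1/√0.07089679 = 3.7557.
Lab-frame lifetime: Δt = γτ = 3.7557 × 0.290 ps = 1.0892 ps.
Distance: d = vΔt = 0.9639 × 2.998×10⁸ m/s × 1.0892×10^-12 s = 3.15×10^-4 m = 0.315 mm.

0.315 mm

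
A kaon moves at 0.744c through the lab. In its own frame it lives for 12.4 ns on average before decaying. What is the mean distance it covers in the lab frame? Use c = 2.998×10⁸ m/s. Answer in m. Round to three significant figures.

With β = 0.744, γ = 1/√(1 − 0.744²) = 1/√0.446464 = 1.4966.
Lab-frame lifetime: Δt = γτ = 1.4966 × 12.4 ns = 18.558 ns.
Distance: d = vΔt = 0.744 × 2.998×10⁸ m/s × 1.8558×10^-8 s = 4.14 m.

4.14 m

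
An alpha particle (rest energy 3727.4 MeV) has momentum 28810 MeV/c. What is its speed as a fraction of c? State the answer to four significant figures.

0.9917c

pc/(mc²) = 28810/3727.4 = 7.7292 = βγ = β/√(1−β²).
So β² = x²/(1 + x²) with x = 7.7292: x² = 59.7405, β² = 59.7405/60.7405 = 0.983537, β = 0.9917.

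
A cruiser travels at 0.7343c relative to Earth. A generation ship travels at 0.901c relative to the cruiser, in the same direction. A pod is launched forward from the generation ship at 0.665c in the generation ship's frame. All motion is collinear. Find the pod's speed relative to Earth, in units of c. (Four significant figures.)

0.9968c

Apply u = (u'+v)/(1+u'v) twice. Pod in the cruiser frame: (0.665+0.901)/(1+0.665·0.901) = 1.566/1.599165 = 0.97926c.
That velocity, transformed to the rest frame of Earth: (0.97926+0.7343)/(1+0.97926·0.7343) = 1.71356/1.719070618 = 0.99679c.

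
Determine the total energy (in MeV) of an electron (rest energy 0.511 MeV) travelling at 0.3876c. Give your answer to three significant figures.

0.554 MeV

γ = 1/√(1 − β²) = 1/√(1 − 0.15023376) = 1/√0.84976624 = 1/0.921828 = 1.0848.
Total energy: E = γmc² = 1.0848 × 0.511 MeV = 0.554 MeV.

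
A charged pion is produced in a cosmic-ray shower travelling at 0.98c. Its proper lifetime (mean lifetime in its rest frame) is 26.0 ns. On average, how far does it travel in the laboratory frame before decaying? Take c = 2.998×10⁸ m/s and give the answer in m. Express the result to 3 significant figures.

β² = 0.9604, so γ = 1/√0.0396 = 5.0252.
Lab-frame lifetime: Δt = γτ = 5.0252 × 26.0 ns = 130.66 ns.
Distance: d = vΔt = 0.98 × 2.998×10⁸ m/s × 1.3066×10^-7 s = 38.4 m.

38.4 m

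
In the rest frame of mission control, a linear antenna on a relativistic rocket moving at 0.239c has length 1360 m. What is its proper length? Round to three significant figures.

γ = 1/√(1 − β²) = 1/√(1 − 0.057121) = 1/√0.942879 = 1/0.97102 = 1.0298.
Proper length: L₀ = γ·L = 1.0298 × 1360 = 1400 m.

1400 m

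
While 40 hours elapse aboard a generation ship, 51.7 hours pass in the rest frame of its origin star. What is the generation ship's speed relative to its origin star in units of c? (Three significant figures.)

γ = Δt/Δτ = 51.7/40 = 1.2925.
β = √(1 − 1/γ²) = √(1 − 0.598603) = √0.401397 = 0.634.

0.634c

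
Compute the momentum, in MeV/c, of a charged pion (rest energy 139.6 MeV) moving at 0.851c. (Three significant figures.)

γ = 1/√(1 − β²) = 1/√(1 − 0.724201) = 1/√0.275799 = 1/0.525166 = 1.9042.
Momentum: p = γβ·mc = 1.9042 × 0.851 × 139.6 MeV/c = 226 MeV/c.

226 MeV/c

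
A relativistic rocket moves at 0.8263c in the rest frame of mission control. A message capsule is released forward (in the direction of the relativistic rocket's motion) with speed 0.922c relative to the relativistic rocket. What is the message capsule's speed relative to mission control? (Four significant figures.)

In units of c, u = (u' + v)/(1 + u'v) with u' = 0.922 and v = 0.8263.
Numerator: 0.922 + 0.8263 = 1.7483. Denominator: 1 + (0.922)(0.8263) = 1.7618486.
u = 1.7483/1.7618486 = 0.99231, so the speed is 0.9923c.

0.9923c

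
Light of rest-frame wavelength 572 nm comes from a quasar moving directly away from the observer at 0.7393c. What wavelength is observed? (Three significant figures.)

1480 nm

Relativistic Doppler for wavelength: λ_obs = λ_src · √((1+β)/(1−β)).
With β = 0.7393: factor = √(1.7393/0.2607) = 2.583.
λ_obs = 572 × 2.583 = 1480 nm.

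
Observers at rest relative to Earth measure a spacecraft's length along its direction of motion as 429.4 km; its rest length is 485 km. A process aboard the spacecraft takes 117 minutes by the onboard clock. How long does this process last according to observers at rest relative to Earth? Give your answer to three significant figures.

132 minutes

Length contraction gives γ = L₀/L = 485/429.4 = 1.12948.
The same γ dilates the second interval: 1.12948 × 117 minutes = 132 minutes.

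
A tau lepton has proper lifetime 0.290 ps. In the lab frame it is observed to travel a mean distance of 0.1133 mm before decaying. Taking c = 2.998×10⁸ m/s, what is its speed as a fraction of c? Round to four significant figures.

0.7933c

Let x = d/(cτ) = 1.133×10^-4 m / (2.998×10⁸ m/s × 2.900×10^-13 s) = 1.3032. Since d = βγcτ, x = βγ = β/√(1−β²).
Solving: β² = x²/(1+x²) = 1.69833/2.69833 = 0.6294, so β = 0.7933.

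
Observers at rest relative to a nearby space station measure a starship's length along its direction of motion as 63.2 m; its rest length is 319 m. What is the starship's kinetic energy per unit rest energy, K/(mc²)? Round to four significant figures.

4.047

Length contraction gives γ = L₀/L = 319/63.2 = 5.04747.
Since K = (γ−1)mc², K/(mc²) = 5.04747 − 1 = 4.047.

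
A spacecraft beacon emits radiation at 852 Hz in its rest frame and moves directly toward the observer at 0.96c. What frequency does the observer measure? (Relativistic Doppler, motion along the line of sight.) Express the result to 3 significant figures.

5960 Hz

Relativistic Doppler (source moving toward): f_obs = f_src · √((1+β)/(1−β)).
With β = 0.96: factor = √(1.96/0.04) = 7.
f_obs = 852 × 7 = 5960 Hz.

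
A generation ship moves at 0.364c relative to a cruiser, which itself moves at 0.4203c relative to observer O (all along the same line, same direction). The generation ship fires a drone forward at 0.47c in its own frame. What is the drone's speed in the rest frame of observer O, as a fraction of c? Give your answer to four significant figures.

0.8716c

Apply u = (u'+v)/(1+u'v) twice. Drone in the cruiser frame: (0.47+0.364)/(1+0.47·0.364) = 0.834/1.17108 = 0.71216c.
That velocity, transformed to the rest frame of observer O: (0.71216+0.4203)/(1+0.71216·0.4203) = 1.13246/1.299320848 = 0.87158c.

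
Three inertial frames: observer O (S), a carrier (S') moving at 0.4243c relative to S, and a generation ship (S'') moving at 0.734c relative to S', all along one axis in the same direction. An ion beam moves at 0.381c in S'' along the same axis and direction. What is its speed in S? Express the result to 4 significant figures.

0.9459c

First combine the ion beam and generation ship (S''→S'): u₁ = (0.381 + 0.734)/(1 + 0.381×0.734) = 1.115/1.279654 = 0.87133.
Then combine with the carrier (S'→S): u = (0.87133 + 0.4243)/(1 + 0.87133×0.4243) = 1.29563/1.369705319 = 0.94592.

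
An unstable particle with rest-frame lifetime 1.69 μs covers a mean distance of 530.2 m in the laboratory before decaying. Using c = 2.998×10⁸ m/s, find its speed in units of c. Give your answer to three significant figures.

0.723c

d = βγcτ ⇒ βγ = d/(cτ) = 530.2 m / (506.662 m) = 1.0465.
β = (βγ)/√(1+(βγ)²) = 1.0465/√2.09516 = 0.723.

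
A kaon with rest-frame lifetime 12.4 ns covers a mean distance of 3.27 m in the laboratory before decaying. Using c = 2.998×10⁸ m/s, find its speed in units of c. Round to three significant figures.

Lab distance = (lab lifetime)·v = γτ·βc, so βγ = d/(cτ) = 3.270/(2.998×10⁸ × 1.240×10^-8) = 0.87962.
With βγ = 0.87962: γ² = 1 + (βγ)² = 1.773731, and β = (βγ)/γ = 0.87962/1.33181 = 0.660.

0.660c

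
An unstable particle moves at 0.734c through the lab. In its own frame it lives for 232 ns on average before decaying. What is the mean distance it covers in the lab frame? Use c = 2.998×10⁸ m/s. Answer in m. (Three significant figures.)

75.2 m

γ = 1/√(1 − β²) = 1/√(1 − 0.538756) = 1/√0.461244 = 1/0.679149 = 1.4724.
Lab-frame lifetime: Δt = γτ = 1.4724 × 232 ns = 341.6 ns.
Distance: d = vΔt = 0.734 × 2.998×10⁸ m/s × 3.4160×10^-7 s = 75.2 m.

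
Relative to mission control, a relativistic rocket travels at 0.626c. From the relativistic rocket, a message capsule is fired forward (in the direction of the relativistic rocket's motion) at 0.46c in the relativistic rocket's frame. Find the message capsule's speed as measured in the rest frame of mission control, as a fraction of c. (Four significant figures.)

Relativistic velocity addition: u = (u' + v)/(1 + u'v/c²), with u' = 0.46c and v = 0.626c.
Numerator: 0.46 + 0.626 = 1.086. Denominator: 1 + (0.46)(0.626) = 1.28796.
u = 1.086/1.28796 = 0.84319, so the speed is 0.8432c.

0.8432c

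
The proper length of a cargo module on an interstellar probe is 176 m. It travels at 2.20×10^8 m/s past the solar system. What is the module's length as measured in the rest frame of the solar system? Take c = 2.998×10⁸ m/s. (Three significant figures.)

120 m

β = v/c = (2.20×10^8 m/s)/(2.998×10⁸ m/s) = 0.733823.
γ = 1/√(1 − β²) = 1/√(1 − 0.5384962) = 1/√0.4615038 = 1/0.679341 = 1.472.
Length contraction: L = L₀/γ = 176/1.472 = 120 m.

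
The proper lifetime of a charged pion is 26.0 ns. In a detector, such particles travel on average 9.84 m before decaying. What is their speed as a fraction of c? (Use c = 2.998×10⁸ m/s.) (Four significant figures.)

0.7839c

d = βγcτ ⇒ βγ = d/(cτ) = 9.840 m / (7.7948 m) = 1.2624.
β = (βγ)/√(1+(βγ)²) = 1.2624/√2.59365 = 0.7839.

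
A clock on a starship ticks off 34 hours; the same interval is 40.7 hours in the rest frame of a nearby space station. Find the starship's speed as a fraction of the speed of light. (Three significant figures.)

γ = Δt/Δτ = 40.7/34 = 1.1971.
β = √(1 − 1/γ²) = √(1 − 0.697813) = √0.302187 = 0.550.

0.550c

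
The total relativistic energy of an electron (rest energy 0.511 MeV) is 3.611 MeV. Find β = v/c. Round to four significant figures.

0.9899

γ = E/(mc²) = 3.611/0.511 = 7.0665.
β = √(1 − 1/γ²) = √(1 − 0.0200259) = √0.9799741 = 0.9899.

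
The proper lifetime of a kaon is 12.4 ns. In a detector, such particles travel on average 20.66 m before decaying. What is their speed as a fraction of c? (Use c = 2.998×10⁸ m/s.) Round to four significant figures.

0.9842c

Lab distance = (lab lifetime)·v = γτ·βc, so βγ = d/(cτ) = 20.66/(2.998×10⁸ × 1.240×10^-8) = 5.5575.
With βγ = 5.5575: γ² = 1 + (βγ)² = 31.8858, and β = (βγ)/γ = 5.5575/5.64675 = 0.9842.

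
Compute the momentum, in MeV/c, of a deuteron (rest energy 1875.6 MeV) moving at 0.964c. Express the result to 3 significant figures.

6800 MeV/c

With β = 0.964, γ = 1/√(1 − 0.964²) = 1/√0.070704 = 3.7608.
Momentum: p = γβ·mc = 3.7608 × 0.964 × 1875.6 MeV/c = 6800 MeV/c.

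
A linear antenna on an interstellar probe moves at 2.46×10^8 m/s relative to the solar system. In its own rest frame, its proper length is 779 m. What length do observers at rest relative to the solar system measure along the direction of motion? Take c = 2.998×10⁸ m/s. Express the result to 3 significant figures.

β = v/c = (2.46×10^8 m/s)/(2.998×10⁸ m/s) = 0.820547.
γ = 1/√(1 − β²) = 1/√(1 − 0.6732974) = 1/√0.3267026 = 1/0.571579 = 1.7495.
Along the direction of motion the measured length is L₀/γ = 779/1.7495 = 445 m.

445 m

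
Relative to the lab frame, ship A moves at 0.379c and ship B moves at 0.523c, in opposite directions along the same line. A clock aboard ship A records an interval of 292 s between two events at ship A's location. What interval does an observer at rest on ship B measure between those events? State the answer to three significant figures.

444 s

Speed of ship A in ship B's frame: u = (v_A + v_B)/(1 + v_A v_B/c²) = (0.379 + 0.523)/(1 + 0.379×0.523) = 0.902/1.198217 = 0.75279; |u| = 0.75279c.
γ for this relative speed: γ = 1/√(1 − 0.566693) = 1.5192.
The clock on ship A records proper time, so ship B measures Δt = γΔτ = 1.5192 × 292 = 444 s.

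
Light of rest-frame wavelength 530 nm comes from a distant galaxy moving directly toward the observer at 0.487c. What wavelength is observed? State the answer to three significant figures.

311 nm

Relativistic Doppler for wavelength: λ_obs = λ_src · √((1−β)/(1+β)).
With β = 0.487: factor = √(0.513/1.487) = 0.58736.
λ_obs = 530 × 0.58736 = 311 nm.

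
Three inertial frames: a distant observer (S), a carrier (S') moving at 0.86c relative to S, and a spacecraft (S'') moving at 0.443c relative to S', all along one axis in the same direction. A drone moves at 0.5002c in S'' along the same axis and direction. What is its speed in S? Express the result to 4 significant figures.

Apply u = (u'+v)/(1+u'v) twice. Drone in the carrier frame: (0.5002+0.443)/(1+0.5002·0.443) = 0.9432/1.2215886 = 0.77211c.
That velocity, transformed to the rest frame of a distant observer: (0.77211+0.86)/(1+0.77211·0.86) = 1.63211/1.6640146 = 0.98083c.

0.9808c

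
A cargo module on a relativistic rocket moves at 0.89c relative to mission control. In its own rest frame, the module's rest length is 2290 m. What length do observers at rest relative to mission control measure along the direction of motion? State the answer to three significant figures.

γ = 1/√(1 − β²) = 1/√(1 − 0.7921) = 1/√0.2079 = 1/0.455961 = 2.1932.
Along the direction of motion the measured length is L₀/γ = 2290/2.1932 = 1040 m.

1040 m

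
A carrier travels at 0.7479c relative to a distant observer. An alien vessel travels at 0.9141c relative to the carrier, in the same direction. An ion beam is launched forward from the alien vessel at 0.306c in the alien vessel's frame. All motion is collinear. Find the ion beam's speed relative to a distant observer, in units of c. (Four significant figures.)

Compose velocities in two stages. Stage 1 (into S'): u₁ = (0.306+0.9141)/(1+0.306×0.9141) = 0.95342.
Stage 2 (into S): u = (0.95342+0.7479)/(1+0.95342×0.7479) = 0.99315, so the speed is 0.9931c.

0.9931c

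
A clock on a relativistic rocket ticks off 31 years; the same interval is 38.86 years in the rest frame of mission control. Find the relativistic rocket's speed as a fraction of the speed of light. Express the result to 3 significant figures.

0.603c

γ = Δt/Δτ = 38.86/31 = 1.2535.
β = √(1 − 1/γ²) = √(1 − 0.636431) = √0.363569 = 0.603.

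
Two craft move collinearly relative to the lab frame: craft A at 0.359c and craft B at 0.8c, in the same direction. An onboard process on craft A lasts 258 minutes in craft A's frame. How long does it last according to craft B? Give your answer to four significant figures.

328.4 minutes

Transform craft A's velocity into craft B's frame: (0.359 − 0.8)/(1 − 0.359·0.8) = −0.441/0.7128, so the relative speed is 0.61869c.
γ for this relative speed: γ = 1/√(1 − 0.382777) = 1.2729.
Craft A's interval is proper; time dilation gives Δt_B = γΔτ = 1.2729 × 258 minutes = 328.4 minutes.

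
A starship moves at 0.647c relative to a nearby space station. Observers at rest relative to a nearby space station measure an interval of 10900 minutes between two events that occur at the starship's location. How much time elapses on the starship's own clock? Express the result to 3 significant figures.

With β = 0.647, γ = 1/√(1 − 0.647²) = 1/√0.581391 = 1.3115.
The starship's clock runs slow as seen from a nearby space station, so Δτ = Δt/γ = 10900/1.3115 = 8310 minutes.

8310 minutes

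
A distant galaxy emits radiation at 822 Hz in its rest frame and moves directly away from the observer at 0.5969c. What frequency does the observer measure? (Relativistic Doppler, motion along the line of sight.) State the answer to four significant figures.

413.0 Hz

Relativistic Doppler (source moving away): f_obs = f_src · √((1−β)/(1+β)).
With β = 0.5969: factor = √(0.4031/1.5969) = 0.50242.
f_obs = 822 × 0.50242 = 413.0 Hz.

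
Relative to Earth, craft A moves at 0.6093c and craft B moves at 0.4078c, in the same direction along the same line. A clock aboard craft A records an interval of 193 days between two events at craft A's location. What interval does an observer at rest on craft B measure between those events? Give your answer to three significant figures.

200 days

The velocity of craft A relative to craft B is (0.6093 − 0.4078)c / (1 − 0.6093×0.4078) = 0.26812c; relative speed 0.26812c.
At |u| = 0.26812c, γ = (1 − 0.0718883)^(−1/2) = 1.038.
Craft A's interval is proper; time dilation gives Δt_B = γΔτ = 1.038 × 193 days = 200 days.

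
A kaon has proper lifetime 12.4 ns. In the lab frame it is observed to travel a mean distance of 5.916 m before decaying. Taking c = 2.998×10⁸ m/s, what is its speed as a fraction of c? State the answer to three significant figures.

Lab distance = (lab lifetime)·v = γτ·βc, so βγ = d/(cτ) = 5.916/(2.998×10⁸ × 1.240×10^-8) = 1.5914.
With βγ = 1.5914: γ² = 1 + (βγ)² = 3.53255, and β = (βγ)/γ = 1.5914/1.87951 = 0.847.

0.847c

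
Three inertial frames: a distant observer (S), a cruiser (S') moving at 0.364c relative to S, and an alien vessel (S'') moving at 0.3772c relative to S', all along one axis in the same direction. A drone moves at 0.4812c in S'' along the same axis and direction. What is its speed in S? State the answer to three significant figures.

Compose velocities in two stages. Stage 1 (into S'): u₁ = (0.4812+0.3772)/(1+0.4812×0.3772) = 0.72653.
Stage 2 (into S): u = (0.72653+0.364)/(1+0.72653×0.364) = 0.86245, so the speed is 0.862c.

0.862c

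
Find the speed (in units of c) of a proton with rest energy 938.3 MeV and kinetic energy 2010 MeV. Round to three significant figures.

0.948c

γ = 1 + K/(mc²) = 1 + 2010/938.3 = 3.1422.
β = √(1 − 1/γ²) = √(1 − 0.101282) = √0.898718 = 0.948.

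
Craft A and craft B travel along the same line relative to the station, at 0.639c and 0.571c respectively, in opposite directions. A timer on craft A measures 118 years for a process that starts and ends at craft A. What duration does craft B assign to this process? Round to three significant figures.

The velocity of craft A relative to craft B is (0.639 + 0.571)c / (1 + 0.639×0.571) = 0.88653c; relative speed 0.88653c.
At |u| = 0.88653c, γ = (1 − 0.785935)^(−1/2) = 2.1614.
The clock on craft A records proper time, so craft B measures Δt = γΔτ = 2.1614 × 118 = 255 years.

255 years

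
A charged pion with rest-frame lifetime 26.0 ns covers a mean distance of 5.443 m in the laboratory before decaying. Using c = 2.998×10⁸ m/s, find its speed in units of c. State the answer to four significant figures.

Lab distance = (lab lifetime)·v = γτ·βc, so βγ = d/(cτ) = 5.443/(2.998×10⁸ × 2.600×10^-8) = 0.69829.
With βγ = 0.69829: γ² = 1 + (βγ)² = 1.487609, and β = (βγ)/γ = 0.69829/1.21968 = 0.5725.

0.5725c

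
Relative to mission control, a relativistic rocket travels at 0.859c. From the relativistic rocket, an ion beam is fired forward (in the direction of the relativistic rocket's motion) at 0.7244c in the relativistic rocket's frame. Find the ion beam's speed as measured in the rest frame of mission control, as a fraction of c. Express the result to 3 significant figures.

0.976c

Relativistic velocity addition: u = (u' + v)/(1 + u'v/c²), with u' = 0.7244c and v = 0.859c.
Numerator: 0.7244 + 0.859 = 1.5834. Denominator: 1 + (0.7244)(0.859) = 1.6222596.
u = 1.5834/1.6222596 = 0.97605, so the speed is 0.976c.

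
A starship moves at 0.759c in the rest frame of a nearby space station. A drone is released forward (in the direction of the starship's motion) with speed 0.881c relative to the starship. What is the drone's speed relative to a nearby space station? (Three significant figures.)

0.983c

In units of c, u = (u' + v)/(1 + u'v) with u' = 0.881 and v = 0.759.
Numerator: 0.881 + 0.759 = 1.64. Denominator: 1 + (0.881)(0.759) = 1.668679.
u = 1.64/1.668679 = 0.98281, so the speed is 0.983c.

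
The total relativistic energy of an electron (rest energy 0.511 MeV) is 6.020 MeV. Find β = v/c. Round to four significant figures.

Total energy E = γmc² gives γ = 6.020/0.511 = 11.781.
Hence β = √(1 − 1/γ²) = √(1 − 0.00720503) = √0.99279497 = 0.9964.

0.9964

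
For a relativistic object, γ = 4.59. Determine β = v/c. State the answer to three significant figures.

β = √(1 − 1/γ²) = √(1 − 1/21.0681) = √0.952535 = 0.976.

0.976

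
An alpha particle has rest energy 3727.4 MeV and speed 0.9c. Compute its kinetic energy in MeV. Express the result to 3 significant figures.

With β = 0.9, γ = 1/√(1 − 0.9²) = 1/√0.19 = 2.2942.
Kinetic energy: K = (γ − 1)mc² = (2.2942 − 1) × 3727.4 MeV = 1.2942 × 3727.4 = 4820 MeV.

4820 MeV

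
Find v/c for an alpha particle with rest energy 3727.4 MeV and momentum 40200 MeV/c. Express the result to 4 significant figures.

0.9957

pc/(mc²) = 40200/3727.4 = 10.785 = βγ = β/√(1−β²).
So β² = x²/(1 + x²) with x = 10.785: x² = 116.316, β² = 116.316/117.316 = 0.991476, β = 0.9957.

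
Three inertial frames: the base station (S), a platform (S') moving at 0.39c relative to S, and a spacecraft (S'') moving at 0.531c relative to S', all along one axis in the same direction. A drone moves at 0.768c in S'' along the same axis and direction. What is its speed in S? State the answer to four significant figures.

0.9653c

First combine the drone and spacecraft (S''→S'): u₁ = (0.768 + 0.531)/(1 + 0.768×0.531) = 1.299/1.407808 = 0.92271.
Then combine with the platform (S'→S): u = (0.92271 + 0.39)/(1 + 0.92271×0.39) = 1.31271/1.3598569 = 0.96533.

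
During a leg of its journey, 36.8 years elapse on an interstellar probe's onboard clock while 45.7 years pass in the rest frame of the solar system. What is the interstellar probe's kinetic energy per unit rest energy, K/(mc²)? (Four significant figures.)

0.2418

The time-dilation ratio gives γ = 45.7/36.8 = 1.24185.
Since K = (γ−1)mc², K/(mc²) = 1.24185 − 1 = 0.2418.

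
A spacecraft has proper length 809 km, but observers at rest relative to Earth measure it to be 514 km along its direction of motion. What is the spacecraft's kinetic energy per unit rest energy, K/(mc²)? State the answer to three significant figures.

Length contraction gives γ = L₀/L = 809/514 = 1.57393.
K/(mc²) = γ − 1 = 1.57393 − 1 = 0.574.

0.574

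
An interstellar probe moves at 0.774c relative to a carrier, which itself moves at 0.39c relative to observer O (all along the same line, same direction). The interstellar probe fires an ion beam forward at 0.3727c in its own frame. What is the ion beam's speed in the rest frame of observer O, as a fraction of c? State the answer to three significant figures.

First combine the ion beam and interstellar probe (S''→S'): u₁ = (0.3727 + 0.774)/(1 + 0.3727×0.774) = 1.1467/1.2884698 = 0.88997.
Then combine with the carrier (S'→S): u = (0.88997 + 0.39)/(1 + 0.88997×0.39) = 1.27997/1.3470883 = 0.95018.

0.950c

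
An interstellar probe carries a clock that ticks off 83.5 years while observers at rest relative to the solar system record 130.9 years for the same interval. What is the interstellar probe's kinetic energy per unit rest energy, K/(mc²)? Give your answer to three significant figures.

0.568

γ = Δt/Δτ = 130.9/83.5 = 1.56766.
K/(mc²) = γ − 1 = 1.56766 − 1 = 0.568.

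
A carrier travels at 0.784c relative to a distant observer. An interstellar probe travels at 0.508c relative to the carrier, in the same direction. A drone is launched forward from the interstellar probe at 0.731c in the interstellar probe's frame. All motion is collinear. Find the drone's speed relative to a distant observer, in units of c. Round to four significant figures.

0.9878c

Compose velocities in two stages. Stage 1 (into S'): u₁ = (0.731+0.508)/(1+0.731×0.508) = 0.90349.
Stage 2 (into S): u = (0.90349+0.784)/(1+0.90349×0.784) = 0.9878, so the speed is 0.9878c.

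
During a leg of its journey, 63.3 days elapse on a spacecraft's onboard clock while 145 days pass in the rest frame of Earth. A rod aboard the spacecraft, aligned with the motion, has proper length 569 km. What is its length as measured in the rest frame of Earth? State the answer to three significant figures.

248 km

From Δt = γΔτ: γ = 145/63.3 = 2.29068.
L = L₀/γ = 569/2.29068 = 248 km.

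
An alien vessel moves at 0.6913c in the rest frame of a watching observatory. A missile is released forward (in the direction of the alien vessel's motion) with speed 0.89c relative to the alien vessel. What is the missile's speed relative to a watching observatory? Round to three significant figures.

In units of c, u = (u' + v)/(1 + u'v) with u' = 0.89 and v = 0.6913.
Numerator: 0.89 + 0.6913 = 1.5813. Denominator: 1 + (0.89)(0.6913) = 1.615257.
u = 1.5813/1.615257 = 0.97898, so the speed is 0.979c.

0.979c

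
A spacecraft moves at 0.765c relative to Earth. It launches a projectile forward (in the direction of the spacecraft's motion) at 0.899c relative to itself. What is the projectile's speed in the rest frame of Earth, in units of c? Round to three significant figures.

Relativistic velocity addition: u = (u' + v)/(1 + u'v/c²), with u' = 0.899c and v = 0.765c.
Numerator: 0.899 + 0.765 = 1.664. Denominator: 1 + (0.899)(0.765) = 1.687735.
u = 1.664/1.687735 = 0.98594, so the speed is 0.986c.

0.986c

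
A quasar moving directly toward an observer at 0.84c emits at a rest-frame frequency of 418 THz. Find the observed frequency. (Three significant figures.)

1420 THz

Relativistic Doppler (source moving toward): f_obs = f_src · √((1+β)/(1−β)).
With β = 0.84: factor = √(1.84/0.16) = 3.3912.
f_obs = 418 × 3.3912 = 1420 THz.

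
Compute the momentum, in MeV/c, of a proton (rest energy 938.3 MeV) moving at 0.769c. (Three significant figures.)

With β = 0.769, γ = 1/√(1 − 0.769²) = 1/√0.408639 = 1.5643.
Momentum: p = γβ·mc = 1.5643 × 0.769 × 938.3 MeV/c = 1130 MeV/c.

1130 MeV/c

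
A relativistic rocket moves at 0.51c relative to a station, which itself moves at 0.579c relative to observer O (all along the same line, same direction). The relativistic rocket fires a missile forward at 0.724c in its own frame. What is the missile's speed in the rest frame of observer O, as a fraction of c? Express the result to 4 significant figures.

0.9727c

First combine the missile and relativistic rocket (S''→S'): u₁ = (0.724 + 0.51)/(1 + 0.724×0.51) = 1.234/1.36924 = 0.90123.
Then combine with the station (S'→S): u = (0.90123 + 0.579)/(1 + 0.90123×0.579) = 1.48023/1.52181217 = 0.97268.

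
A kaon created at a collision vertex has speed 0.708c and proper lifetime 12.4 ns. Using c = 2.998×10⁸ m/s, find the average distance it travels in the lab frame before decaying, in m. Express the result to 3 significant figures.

3.73 m

Lorentz factor: γ = (1 − 0.501264)^(−1/2) = 1.416.
Lab-frame lifetime: Δt = γτ = 1.416 × 12.4 ns = 17.558 ns.
Distance: d = vΔt = 0.708 × 2.998×10⁸ m/s × 1.7558×10^-8 s = 3.73 m.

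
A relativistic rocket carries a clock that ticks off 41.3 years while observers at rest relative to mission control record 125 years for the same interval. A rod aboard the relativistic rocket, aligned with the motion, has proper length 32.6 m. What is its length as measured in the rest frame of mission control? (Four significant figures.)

The time-dilation ratio gives γ = 125/41.3 = 3.02663.
L = L₀/γ = 32.6/3.02663 = 10.77 m.

10.77 m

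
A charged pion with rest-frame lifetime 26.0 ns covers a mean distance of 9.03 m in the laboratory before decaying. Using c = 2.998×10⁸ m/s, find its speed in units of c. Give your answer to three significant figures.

Lab distance = (lab lifetime)·v = γτ·βc, so βγ = d/(cτ) = 9.030/(2.998×10⁸ × 2.600×10^-8) = 1.1585.
With βγ = 1.1585: γ² = 1 + (βγ)² = 2.34212, and β = (βγ)/γ = 1.1585/1.5304 = 0.757.

0.757c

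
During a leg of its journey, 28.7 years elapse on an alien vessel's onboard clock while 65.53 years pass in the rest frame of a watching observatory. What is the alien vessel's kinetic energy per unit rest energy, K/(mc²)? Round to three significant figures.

γ = Δt/Δτ = 65.53/28.7 = 2.28328.
K/(mc²) = γ − 1 = 2.28328 − 1 = 1.28.

1.28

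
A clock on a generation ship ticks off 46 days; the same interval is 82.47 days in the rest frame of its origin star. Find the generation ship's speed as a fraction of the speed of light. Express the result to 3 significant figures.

γ = Δt/Δτ = 82.47/46 = 1.7928.
β = √(1 − 1/γ²) = √(1 − 0.311126) = √0.688874 = 0.830.

0.830c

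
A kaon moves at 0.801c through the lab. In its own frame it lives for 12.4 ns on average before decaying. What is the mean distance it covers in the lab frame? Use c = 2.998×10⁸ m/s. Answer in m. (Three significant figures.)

4.97 m

With β = 0.801, γ = 1/√(1 − 0.801²) = 1/√0.358399 = 1.6704.
Lab-frame lifetime: Δt = γτ = 1.6704 × 12.4 ns = 20.713 ns.
Distance: d = vΔt = 0.801 × 2.998×10⁸ m/s × 2.0713×10^-8 s = 4.97 m.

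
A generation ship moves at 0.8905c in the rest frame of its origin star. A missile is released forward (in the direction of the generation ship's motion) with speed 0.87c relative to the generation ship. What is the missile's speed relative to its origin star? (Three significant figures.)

Relativistic velocity addition: u = (u' + v)/(1 + u'v/c²), with u' = 0.87c and v = 0.8905c.
Numerator: 0.87 + 0.8905 = 1.7605. Denominator: 1 + (0.87)(0.8905) = 1.774735.
u = 1.7605/1.774735 = 0.99198, so the speed is 0.992c.

0.992c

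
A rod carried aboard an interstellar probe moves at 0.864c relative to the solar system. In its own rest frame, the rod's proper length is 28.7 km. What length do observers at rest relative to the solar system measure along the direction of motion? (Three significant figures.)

γ = 1/√(1 − β²) = 1/√(1 − 0.746496) = 1/√0.253504 = 1/0.503492 = 1.9861.
Length contraction: L = L₀/γ = 28.7/1.9861 = 14.5 km.

14.5 km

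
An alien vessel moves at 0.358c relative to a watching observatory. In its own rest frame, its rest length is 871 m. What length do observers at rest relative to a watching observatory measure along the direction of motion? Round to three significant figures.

Lorentz factor: γ = (1 − 0.128164)^(−1/2) = 1.071.
Length contraction: L = L₀/γ = 871/1.071 = 813 m.

813 m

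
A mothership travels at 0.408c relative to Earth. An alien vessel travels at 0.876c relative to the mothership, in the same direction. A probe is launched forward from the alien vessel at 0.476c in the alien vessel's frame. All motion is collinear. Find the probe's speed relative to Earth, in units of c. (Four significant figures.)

0.9805c

First combine the probe and alien vessel (S''→S'): u₁ = (0.476 + 0.876)/(1 + 0.476×0.876) = 1.352/1.416976 = 0.95414.
Then combine with the mothership (S'→S): u = (0.95414 + 0.408)/(1 + 0.95414×0.408) = 1.36214/1.38928912 = 0.98046.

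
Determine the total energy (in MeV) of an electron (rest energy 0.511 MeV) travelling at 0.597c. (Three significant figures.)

With β = 0.597, γ = 1/√(1 − 0.597²) = 1/√0.643591 = 1.2465.
Total energy: E = γmc² = 1.2465 × 0.511 MeV = 0.637 MeV.

0.637 MeV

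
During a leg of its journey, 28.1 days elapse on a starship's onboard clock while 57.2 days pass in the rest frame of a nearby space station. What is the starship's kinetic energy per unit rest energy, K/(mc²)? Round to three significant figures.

From Δt = γΔτ: γ = 57.2/28.1 = 2.03559.
K/(mc²) = γ − 1 = 2.03559 − 1 = 1.04.

1.04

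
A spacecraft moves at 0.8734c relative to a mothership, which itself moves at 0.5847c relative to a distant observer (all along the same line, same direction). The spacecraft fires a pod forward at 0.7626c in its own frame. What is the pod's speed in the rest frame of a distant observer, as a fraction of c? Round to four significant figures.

0.9952c

First combine the pod and spacecraft (S''→S'): u₁ = (0.7626 + 0.8734)/(1 + 0.7626×0.8734) = 1.636/1.66605484 = 0.98196.
Then combine with the mothership (S'→S): u = (0.98196 + 0.5847)/(1 + 0.98196×0.5847) = 1.56666/1.574152012 = 0.99524.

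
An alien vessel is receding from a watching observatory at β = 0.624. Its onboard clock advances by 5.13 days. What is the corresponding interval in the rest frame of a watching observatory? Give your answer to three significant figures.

γ = 1/√(1 − β²) = 1/√(1 − 0.389376) = 1/√0.610624 = 1/0.781424 = 1.2797.
Time dilation: Δt = γ·Δτ = 1.2797 × 5.13 = 6.56 days.

6.56 days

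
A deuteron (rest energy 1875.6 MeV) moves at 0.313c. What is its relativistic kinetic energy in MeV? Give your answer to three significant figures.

With β = 0.313, γ = 1/√(1 − 0.313²) = 1/√0.902031 = 1.052905.
Kinetic energy: K = (γ − 1)mc² = (1.052905 − 1) × 1875.6 MeV = 0.052905 × 1875.6 = 99.2 MeV.

99.2 MeV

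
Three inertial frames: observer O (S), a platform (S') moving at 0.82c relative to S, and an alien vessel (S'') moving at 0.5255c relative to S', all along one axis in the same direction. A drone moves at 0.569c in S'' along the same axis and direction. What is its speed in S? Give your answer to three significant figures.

0.983c

First combine the drone and alien vessel (S''→S'): u₁ = (0.569 + 0.5255)/(1 + 0.569×0.5255) = 1.0945/1.2990095 = 0.84257.
Then combine with the platform (S'→S): u = (0.84257 + 0.82)/(1 + 0.84257×0.82) = 1.66257/1.6909074 = 0.98324.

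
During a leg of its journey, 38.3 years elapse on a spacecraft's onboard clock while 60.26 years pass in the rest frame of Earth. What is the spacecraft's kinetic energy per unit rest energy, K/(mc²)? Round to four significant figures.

γ = Δt/Δτ = 60.26/38.3 = 1.57337.
K/(mc²) = γ − 1 = 1.57337 − 1 = 0.5734.

0.5734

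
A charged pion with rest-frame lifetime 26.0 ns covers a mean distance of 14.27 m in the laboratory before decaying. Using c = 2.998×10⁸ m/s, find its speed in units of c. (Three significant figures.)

0.878c

Lab distance = (lab lifetime)·v = γτ·βc, so βγ = d/(cτ) = 14.27/(2.998×10⁸ × 2.600×10^-8) = 1.8307.
With βγ = 1.8307: γ² = 1 + (βγ)² = 4.35146, and β = (βγ)/γ = 1.8307/2.08602 = 0.878.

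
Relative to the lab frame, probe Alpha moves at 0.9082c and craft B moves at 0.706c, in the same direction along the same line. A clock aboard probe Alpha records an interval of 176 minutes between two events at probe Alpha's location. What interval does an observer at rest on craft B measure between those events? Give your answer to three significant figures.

The velocity of probe Alpha relative to craft B is (0.9082 − 0.706)c / (1 − 0.9082×0.706) = 0.56353c; relative speed 0.56353c.
γ for this relative speed: γ = 1/√(1 − 0.317566) = 1.2105.
The clock on probe Alpha records proper time, so craft B measures Δt = γΔτ = 1.2105 × 176 = 213 minutes.

213 minutes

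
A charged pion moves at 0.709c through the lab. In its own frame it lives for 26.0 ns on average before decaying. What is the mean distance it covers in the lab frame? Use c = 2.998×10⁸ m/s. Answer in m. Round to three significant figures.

Lorentz factor: γ = (1 − 0.502681)^(−1/2) = 1.418.
Lab-frame lifetime: Δt = γτ = 1.418 × 26.0 ns = 36.868 ns.
Distance: d = vΔt = 0.709 × 2.998×10⁸ m/s × 3.6868×10^-8 s = 7.84 m.

7.84 m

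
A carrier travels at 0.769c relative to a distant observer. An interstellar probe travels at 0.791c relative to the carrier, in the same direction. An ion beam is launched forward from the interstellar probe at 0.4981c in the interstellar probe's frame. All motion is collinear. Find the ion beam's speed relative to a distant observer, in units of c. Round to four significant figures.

First combine the ion beam and interstellar probe (S''→S'): u₁ = (0.4981 + 0.791)/(1 + 0.4981×0.791) = 1.2891/1.3939971 = 0.92475.
Then combine with the carrier (S'→S): u = (0.92475 + 0.769)/(1 + 0.92475×0.769) = 1.69375/1.71113275 = 0.98984.

0.9898c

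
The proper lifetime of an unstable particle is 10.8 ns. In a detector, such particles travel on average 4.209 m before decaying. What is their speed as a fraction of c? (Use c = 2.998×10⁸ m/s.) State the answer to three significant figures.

d = βγcτ ⇒ βγ = d/(cτ) = 4.209 m / (3.23784 m) = 1.2999.
β = (βγ)/√(1+(βγ)²) = 1.2999/√2.68974 = 0.793.

0.793c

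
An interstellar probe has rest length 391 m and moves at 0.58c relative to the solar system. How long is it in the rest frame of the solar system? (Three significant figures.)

γ = 1/√(1 − β²) = 1/√(1 − 0.3364) = 1/√0.6636 = 1/0.814616 = 1.2276.
Length contraction: L = L₀/γ = 391/1.2276 = 319 m.

319 m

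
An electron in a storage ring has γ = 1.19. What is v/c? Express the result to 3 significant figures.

β = √(1 − 1/γ²) = √(1 − 1/1.4161) = √0.293835 = 0.542.

0.542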